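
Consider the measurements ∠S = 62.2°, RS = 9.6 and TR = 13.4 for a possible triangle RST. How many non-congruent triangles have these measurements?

RS·sin S = 9.6·sin(62.2°) ≈ 8.492.
Since TR ≥ RS, exactly one triangle exists.

1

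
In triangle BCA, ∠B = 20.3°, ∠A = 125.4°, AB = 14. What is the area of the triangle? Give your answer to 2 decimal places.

The third angle is ∠C = 180° − ∠A − ∠B = 34.30°.
Law of sines: CA = AB·sin B/sin C ≈ 8.6191.
Law of sines: BC = AB·sin A/sin C ≈ 20.251.
Area = ½·AB·CA·sin A ≈ 49.18.

area ≈ 49.18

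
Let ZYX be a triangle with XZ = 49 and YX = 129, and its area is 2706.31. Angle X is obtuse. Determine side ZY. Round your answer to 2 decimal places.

From area = ½·YX·XZ·sin X, we get sin X = 2·area/(YX·XZ) ≈ 0.85629.
Taking the obtuse solution, ∠X ≈ 121.10°.
Law of cosines then gives ZY ≈ 159.91.

159.91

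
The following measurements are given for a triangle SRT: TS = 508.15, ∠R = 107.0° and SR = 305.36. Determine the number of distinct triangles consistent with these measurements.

1

SR·sin R = 305.36·sin(107.0°) ≈ 292.
Since ∠R is not acute, a triangle exists only if TS > SR; here TS > SR, so there is exactly one triangle.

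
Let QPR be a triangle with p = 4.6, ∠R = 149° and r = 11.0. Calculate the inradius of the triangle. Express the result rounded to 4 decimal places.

0.7191

Law of sines: sin P = p·sin R/r ≈ 0.21538.
Since r ≥ p, only the acute value applies: ∠P ≈ 12.44°.
Then ∠Q = 180° − ∠R − ∠P ≈ 18.56°.
Law of sines gives q = r·sin Q/sin R ≈ 6.7989.
Area = ½·r·p·sin Q ≈ 8.0539.
Semiperimeter s = (6.7989+4.6+11)/2 = 11.199.
Inradius = area/s = 8.0539/11.199 ≈ 0.71913.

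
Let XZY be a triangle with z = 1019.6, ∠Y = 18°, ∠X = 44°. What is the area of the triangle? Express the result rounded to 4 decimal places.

area ≈ 126371.2753

The third angle is ∠Z = 180° − ∠Y − ∠X = 118.00°.
Law of sines: x = z·sin X/sin Z ≈ 802.17.
Law of sines: y = z·sin Y/sin Z ≈ 356.84.
Area = ½·z·x·sin Y ≈ 1.2637e+05.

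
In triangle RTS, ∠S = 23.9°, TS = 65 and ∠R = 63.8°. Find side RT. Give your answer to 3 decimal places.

The third angle is ∠T = 180° − ∠S − ∠R = 92.30°.
Law of sines: RT = TS·sin S/sin R ≈ 29.35.

29.350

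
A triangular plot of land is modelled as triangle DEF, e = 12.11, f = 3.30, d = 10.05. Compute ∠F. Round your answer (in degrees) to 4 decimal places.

By the law of cosines, cos F = (d² + e² − f²) / (2·d·e) ≈ 0.97269, so ∠F ≈ 13.42°.

∠F ≈ 13.4200°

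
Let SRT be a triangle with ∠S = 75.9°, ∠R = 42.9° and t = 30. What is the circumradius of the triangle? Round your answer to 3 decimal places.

17.117

The third angle is ∠T = 180° − ∠S − ∠R = 61.20°.
Law of sines: s = t·sin S/sin T ≈ 33.203.
Law of sines: r = t·sin R/sin T ≈ 23.304.
Circumradius = t/(2 sin T) ≈ 17.117.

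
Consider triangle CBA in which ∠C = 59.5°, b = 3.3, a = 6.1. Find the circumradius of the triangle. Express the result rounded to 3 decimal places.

By the law of cosines, c² = b² + a² − 2·b·a·cos C = 27.667, so c ≈ 5.2599.
Area = ½·b·a·sin C ≈ 8.6723.
Circumradius = c/(2 sin C) ≈ 3.0523.

3.052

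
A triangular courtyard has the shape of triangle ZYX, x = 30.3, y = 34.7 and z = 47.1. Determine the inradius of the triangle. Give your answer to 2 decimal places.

Semiperimeter s = (47.1 + 34.7 + 30.3)/2 = 56.05.
Heron's formula: area = √(56.05·8.95·21.35·25.75) ≈ 525.15.
Inradius = area/s = 525.15/56.05 ≈ 9.3694.

r ≈ 9.37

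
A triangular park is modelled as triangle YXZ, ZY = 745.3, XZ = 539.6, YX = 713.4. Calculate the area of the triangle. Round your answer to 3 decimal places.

Semiperimeter s = (539.6 + 745.3 + 713.4)/2 = 999.15.
Heron's formula: area = √(999.15·459.55·253.85·285.75) ≈ 1.825e+05.

182500.238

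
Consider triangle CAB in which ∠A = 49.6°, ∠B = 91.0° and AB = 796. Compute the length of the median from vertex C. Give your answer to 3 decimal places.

1041.032

The third angle is ∠C = 180° − ∠A − ∠B = 39.40°.
Law of sines: BC = AB·sin A/sin C ≈ 955.03.
Law of sines: CA = AB·sin B/sin C ≈ 1253.9.
Median from C: ½√(2·BC² + 2·CA² − AB²) ≈ 1041.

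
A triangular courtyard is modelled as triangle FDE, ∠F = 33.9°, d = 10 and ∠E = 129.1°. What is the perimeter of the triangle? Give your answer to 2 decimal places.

The third angle is ∠D = 180° − ∠E − ∠F = 17.00°.
Law of sines: f = d·sin F/sin D ≈ 19.077.
Law of sines: e = d·sin E/sin D ≈ 26.543.
Semiperimeter s = (19.077+10+26.543)/2 = 27.81.
Perimeter = 19.077 + 10 + 26.543 = 55.62.

55.62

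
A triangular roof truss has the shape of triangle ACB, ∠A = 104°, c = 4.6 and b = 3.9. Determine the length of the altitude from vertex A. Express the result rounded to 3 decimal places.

h_A ≈ 2.593

By the law of cosines, a² = c² + b² − 2·c·b·cos A = 45.05, so a ≈ 6.7119.
Area = ½·c·b·sin A ≈ 8.7036.
The altitude from A has length 2·area/a ≈ 2.5935.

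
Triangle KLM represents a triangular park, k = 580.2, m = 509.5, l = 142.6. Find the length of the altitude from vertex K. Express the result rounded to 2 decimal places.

Semiperimeter s = (580.2 + 142.6 + 509.5)/2 = 616.15.
Heron's formula: area = √(616.15·35.95·473.55·106.65) ≈ 33447.
The altitude from K has length 2·area/k ≈ 115.29.

h_K ≈ 115.29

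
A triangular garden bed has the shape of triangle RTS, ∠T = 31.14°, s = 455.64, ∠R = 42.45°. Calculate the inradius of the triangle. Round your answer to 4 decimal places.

The third angle is ∠S = 180° − ∠R − ∠T = 106.41°.
Law of sines: r = s·sin R/sin S ≈ 320.59.
Law of sines: t = s·sin T/sin S ≈ 245.63.
Area = ½·s·r·sin T ≈ 37770.
Semiperimeter p = (320.59+245.63+455.64)/2 = 510.93.
Inradius = area/p = 37770/510.93 ≈ 73.923.

73.9235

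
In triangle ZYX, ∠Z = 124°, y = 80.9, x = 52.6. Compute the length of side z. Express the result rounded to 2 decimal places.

By the law of cosines, z² = y² + x² − 2·y·x·cos Z = 14071, so z ≈ 118.62.

118.62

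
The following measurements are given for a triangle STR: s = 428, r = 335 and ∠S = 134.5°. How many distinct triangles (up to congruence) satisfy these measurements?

1

r·sin S = 335·sin(134.5°) ≈ 238.9.
Since ∠S is not acute, a triangle exists only if s > r; here s > r, so there is exactly one triangle.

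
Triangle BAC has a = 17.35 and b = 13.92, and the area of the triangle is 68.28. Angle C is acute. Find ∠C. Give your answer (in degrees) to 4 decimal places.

From area = ½·b·a·sin C, we get sin C = 2·area/(b·a) ≈ 0.56544.
Taking the acute solution, ∠C ≈ 34.43°.

34.4327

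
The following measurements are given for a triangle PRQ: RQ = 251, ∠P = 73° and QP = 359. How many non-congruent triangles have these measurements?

0

QP·sin P = 359·sin(73°) ≈ 343.3.
Since RQ = 251 < 343.3 = QP sin P, no triangle exists.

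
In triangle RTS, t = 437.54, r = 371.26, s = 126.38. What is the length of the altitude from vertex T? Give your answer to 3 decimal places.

h_T ≈ 98.233

Semiperimeter p = (371.26 + 437.54 + 126.38)/2 = 467.59.
Heron's formula: area = √(467.59·96.33·30.05·341.21) ≈ 21490.
The altitude from T has length 2·area/t ≈ 98.233.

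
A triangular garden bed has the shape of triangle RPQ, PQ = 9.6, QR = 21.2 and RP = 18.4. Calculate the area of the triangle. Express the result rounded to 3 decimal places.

88.196

Semiperimeter s = (9.6 + 21.2 + 18.4)/2 = 24.6.
Heron's formula: area = √(24.6·15·3.4·6.2) ≈ 88.196.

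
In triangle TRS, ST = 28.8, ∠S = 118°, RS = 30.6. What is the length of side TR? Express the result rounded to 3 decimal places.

50.924

By the law of cosines, TR² = RS² + ST² − 2·RS·ST·cos S = 2593.3, so TR ≈ 50.924.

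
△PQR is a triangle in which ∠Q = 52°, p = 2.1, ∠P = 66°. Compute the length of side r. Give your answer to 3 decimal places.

2.030

The third angle is ∠R = 180° − ∠P − ∠Q = 62.00°.
Law of sines: r = p·sin R/sin P ≈ 2.0297.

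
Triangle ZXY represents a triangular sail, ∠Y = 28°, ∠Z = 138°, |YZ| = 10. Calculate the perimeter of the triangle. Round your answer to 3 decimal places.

The third angle is ∠X = 180° − ∠Y − ∠Z = 14.00°.
Law of sines: |XY| = |YZ|·sin Z/sin X ≈ 27.659.
Law of sines: |ZX| = |YZ|·sin Y/sin X ≈ 19.406.
Semiperimeter s = (27.659+10+19.406)/2 = 28.532.
Perimeter = 27.659 + 10 + 19.406 = 57.065.

57.065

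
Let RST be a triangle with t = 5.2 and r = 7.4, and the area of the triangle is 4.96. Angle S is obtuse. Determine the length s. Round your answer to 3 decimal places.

From area = ½·t·r·sin S, we get sin S = 2·area/(t·r) ≈ 0.25780.
Taking the obtuse solution, ∠S ≈ 165.06°.
Law of cosines then gives s ≈ 12.496.

12.496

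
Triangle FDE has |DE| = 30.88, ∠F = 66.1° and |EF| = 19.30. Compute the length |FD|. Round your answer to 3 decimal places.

33.161

Law of sines: sin D = |EF|·sin F/|DE| ≈ 0.57141.
Since |DE| ≥ |EF|, only the acute value applies: ∠D ≈ 34.85°.
Then ∠E = 180° − ∠F − ∠D ≈ 79.05°.
Law of sines gives |FD| = |DE|·sin E/sin F ≈ 33.161.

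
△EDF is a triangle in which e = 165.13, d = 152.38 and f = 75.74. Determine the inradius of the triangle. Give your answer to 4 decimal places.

r ≈ 29.2698

Semiperimeter s = (165.13 + 152.38 + 75.74)/2 = 196.62.
Heron's formula: area = √(196.62·31.495·44.245·120.89) ≈ 5755.2.
Inradius = area/s = 5755.2/196.62 ≈ 29.27.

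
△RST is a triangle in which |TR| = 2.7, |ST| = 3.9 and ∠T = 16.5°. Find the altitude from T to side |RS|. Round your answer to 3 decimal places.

h_T ≈ 1.969

By the law of cosines, |RS|² = |ST|² + |TR|² − 2·|ST|·|TR|·cos T = 2.3073, so |RS| ≈ 1.519.
Area = ½·|ST|·|TR|·sin T ≈ 1.4953.
The altitude from T has length 2·area/|RS| ≈ 1.9689.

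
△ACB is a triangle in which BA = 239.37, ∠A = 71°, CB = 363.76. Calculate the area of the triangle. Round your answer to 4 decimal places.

Law of sines: sin C = BA·sin A/CB ≈ 0.62219.
Since CB ≥ BA, only the acute value applies: ∠C ≈ 38.48°.
Then ∠B = 180° − ∠A − ∠C ≈ 70.52°.
Law of sines gives AC = CB·sin B/sin A ≈ 362.71.
Area = ½·CB·BA·sin B ≈ 41045.

41045.3959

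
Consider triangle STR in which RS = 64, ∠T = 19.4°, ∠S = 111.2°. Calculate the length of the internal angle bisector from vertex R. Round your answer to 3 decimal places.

The third angle is ∠R = 180° − ∠S − ∠T = 49.40°.
Law of sines: TR = RS·sin S/sin T ≈ 179.64.
Law of sines: ST = RS·sin R/sin T ≈ 146.29.
The bisector from R has length 2·TR·RS·cos(∠R/2)/(TR+RS) ≈ 85.742.

85.742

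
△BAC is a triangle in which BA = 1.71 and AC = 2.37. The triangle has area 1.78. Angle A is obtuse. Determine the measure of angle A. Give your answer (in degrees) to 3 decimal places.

From area = ½·BA·AC·sin A, we get sin A = 2·area/(BA·AC) ≈ 0.87843.
Taking the obtuse solution, ∠A ≈ 118.55°.

118.547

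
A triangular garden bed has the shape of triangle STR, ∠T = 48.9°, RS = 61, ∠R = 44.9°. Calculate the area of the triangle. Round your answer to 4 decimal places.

The third angle is ∠S = 180° − ∠T − ∠R = 86.20°.
Law of sines: TR = RS·sin S/sin T ≈ 80.771.
Law of sines: ST = RS·sin R/sin T ≈ 57.139.
Area = ½·RS·TR·sin R ≈ 1738.9.

1738.9204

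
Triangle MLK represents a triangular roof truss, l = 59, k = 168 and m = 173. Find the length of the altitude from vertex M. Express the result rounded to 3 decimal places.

Semiperimeter s = (173 + 59 + 168)/2 = 200.
Heron's formula: area = √(200·27·141·32) ≈ 4936.1.
The altitude from M has length 2·area/m ≈ 57.064.

h_M ≈ 57.064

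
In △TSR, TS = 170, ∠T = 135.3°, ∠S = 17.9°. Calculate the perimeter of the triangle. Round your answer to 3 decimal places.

551.096

The third angle is ∠R = 180° − ∠T − ∠S = 26.80°.
Law of sines: SR = TS·sin T/sin R ≈ 265.21.
Law of sines: RT = TS·sin S/sin R ≈ 115.89.
Semiperimeter s = (265.21+115.89+170)/2 = 275.55.
Perimeter = 265.21 + 115.89 + 170 = 551.1.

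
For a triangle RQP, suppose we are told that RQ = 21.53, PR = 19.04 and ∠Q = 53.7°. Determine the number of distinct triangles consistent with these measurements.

RQ·sin Q = 21.53·sin(53.7°) ≈ 17.35.
Since RQ sin Q < PR < RQ (17.35 < 19.04 < 21.53), two triangles exist.

2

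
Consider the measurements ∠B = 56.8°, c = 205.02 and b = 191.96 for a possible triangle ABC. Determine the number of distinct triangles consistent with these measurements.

2

c·sin B = 205.02·sin(56.8°) ≈ 171.6.
Since c sin B < b < c (171.6 < 191.96 < 205.02), two triangles exist.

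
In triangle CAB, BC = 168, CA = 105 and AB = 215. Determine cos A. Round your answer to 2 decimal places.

cos A ≈ 0.64

By the law of cosines, cos A = (CA² + AB² − BC²) / (2·CA·AB) ≈ 0.64288, so ∠A ≈ 49.99°.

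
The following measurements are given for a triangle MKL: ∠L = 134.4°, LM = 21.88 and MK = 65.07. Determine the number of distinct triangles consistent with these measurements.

1

LM·sin L = 21.88·sin(134.4°) ≈ 15.63.
Since ∠L is not acute, a triangle exists only if MK > LM; here MK > LM, so there is exactly one triangle.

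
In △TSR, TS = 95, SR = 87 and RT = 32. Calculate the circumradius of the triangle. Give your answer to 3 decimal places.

By the law of cosines, cos T = (RT² + TS² − SR²) / (2·RT·TS) ≈ 0.40789, so ∠T ≈ 1.151 rad.
Circumradius = SR/(2 sin T) ≈ 47.644.

47.644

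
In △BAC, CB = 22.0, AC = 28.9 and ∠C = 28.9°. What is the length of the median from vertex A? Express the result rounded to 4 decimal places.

By the law of cosines, BA² = AC² + CB² − 2·AC·CB·cos C = 205.97, so BA ≈ 14.352.
Median from A: ½√(2·BA² + 2·AC² − CB²) ≈ 19.99.

m_A ≈ 19.9897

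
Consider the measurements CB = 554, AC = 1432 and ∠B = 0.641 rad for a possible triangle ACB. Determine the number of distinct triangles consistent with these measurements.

CB·sin B = 554·sin(0.641 rad) ≈ 331.3.
Since AC ≥ CB, exactly one triangle exists.

1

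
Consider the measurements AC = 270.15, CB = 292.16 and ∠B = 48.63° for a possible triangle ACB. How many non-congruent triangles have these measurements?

2

CB·sin B = 292.16·sin(48.63°) ≈ 219.3.
Since CB sin B < AC < CB (219.3 < 270.15 < 292.16), two triangles exist.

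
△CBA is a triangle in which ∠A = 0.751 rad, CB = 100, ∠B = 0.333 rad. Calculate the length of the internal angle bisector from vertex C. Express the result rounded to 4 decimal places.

The third angle is ∠C = π − ∠B − ∠A = 2.058 rad.
Law of sines: BA = CB·sin C/sin A ≈ 129.52.
Law of sines: AC = CB·sin B/sin A ≈ 47.904.
The bisector from C has length 2·AC·CB·cos(∠C/2)/(AC+CB) ≈ 33.415.

t_C ≈ 33.4151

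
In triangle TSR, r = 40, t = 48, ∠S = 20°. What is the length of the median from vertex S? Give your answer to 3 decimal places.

By the law of cosines, s² = r² + t² − 2·r·t·cos S = 295.58, so s ≈ 17.192.
Median from S: ½√(2·r² + 2·t² − s²) ≈ 43.337.

43.337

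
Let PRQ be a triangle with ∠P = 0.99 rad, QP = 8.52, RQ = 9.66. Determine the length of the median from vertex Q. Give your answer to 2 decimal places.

7.18

Law of sines: sin R = QP·sin P/RQ ≈ 0.73736.
Since RQ ≥ QP, only the acute value applies: ∠R ≈ 0.829 rad.
Then ∠Q = π − ∠P − ∠R ≈ 1.322 rad.
Law of sines gives PR = RQ·sin Q/sin P ≈ 11.2.
Median from Q: ½√(2·RQ² + 2·QP² − PR²) ≈ 7.1828.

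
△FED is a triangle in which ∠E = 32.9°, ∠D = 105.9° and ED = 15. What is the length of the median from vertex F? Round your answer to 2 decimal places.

The third angle is ∠F = 180° − ∠E − ∠D = 41.20°.
Law of sines: DF = ED·sin E/sin F ≈ 12.369.
Law of sines: FE = ED·sin D/sin F ≈ 21.901.
Median from F: ½√(2·DF² + 2·FE² − ED²) ≈ 16.127.

16.13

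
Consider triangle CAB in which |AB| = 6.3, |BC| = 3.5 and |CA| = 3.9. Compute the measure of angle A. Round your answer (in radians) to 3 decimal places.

By the law of cosines, cos A = (|CA|² + |AB|² − |BC|²) / (2·|CA|·|AB|) ≈ 0.86793, so ∠A ≈ 0.5198 rad.

0.520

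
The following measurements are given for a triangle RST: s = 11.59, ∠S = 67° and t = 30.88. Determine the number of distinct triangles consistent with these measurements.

0

t·sin S = 30.88·sin(67°) ≈ 28.43.
Since s = 11.59 < 28.43 = t sin S, no triangle exists.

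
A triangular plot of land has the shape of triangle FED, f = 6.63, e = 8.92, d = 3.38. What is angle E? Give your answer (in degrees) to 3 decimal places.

∠E ≈ 122.658°

By the law of cosines, cos E = (d² + f² − e²) / (2·d·f) ≈ -0.53962, so ∠E ≈ 122.66°.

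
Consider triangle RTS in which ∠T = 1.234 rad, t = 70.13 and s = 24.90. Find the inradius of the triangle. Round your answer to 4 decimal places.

Law of sines: sin S = s·sin T/t ≈ 0.33511.
Since t ≥ s, only the acute value applies: ∠S ≈ 0.342 rad.
Then ∠R = π − ∠T − ∠S ≈ 1.566 rad.
Law of sines gives r = t·sin R/sin T ≈ 74.304.
Area = ½·t·s·sin R ≈ 873.11.
Semiperimeter p = (74.304+70.13+24.9)/2 = 84.667.
Inradius = area/p = 873.11/84.667 ≈ 10.312.

10.3123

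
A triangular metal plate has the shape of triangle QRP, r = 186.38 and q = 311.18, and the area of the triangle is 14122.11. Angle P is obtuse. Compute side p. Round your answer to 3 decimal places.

From area = ½·q·r·sin P, we get sin P = 2·area/(q·r) ≈ 0.48699.
Taking the obtuse solution, ∠P ≈ 150.86°.
Law of cosines then gives p ≈ 482.58.

482.578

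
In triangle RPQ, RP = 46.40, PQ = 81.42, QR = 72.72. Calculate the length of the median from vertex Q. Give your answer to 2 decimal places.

m_Q ≈ 73.62

Median from Q: ½√(2·PQ² + 2·QR² − RP²) ≈ 73.624.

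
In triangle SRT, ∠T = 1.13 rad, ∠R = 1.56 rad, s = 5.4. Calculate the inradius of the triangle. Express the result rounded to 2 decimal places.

2.09

The third angle is ∠S = π − ∠R − ∠T = 0.452 rad.
Law of sines: r = s·sin R/sin S ≈ 12.373.
Law of sines: t = s·sin T/sin S ≈ 11.191.
Area = ½·s·r·sin T ≈ 30.214.
Semiperimeter p = (5.4+12.373+11.191)/2 = 14.482.
Inradius = area/p = 30.214/14.482 ≈ 2.0863.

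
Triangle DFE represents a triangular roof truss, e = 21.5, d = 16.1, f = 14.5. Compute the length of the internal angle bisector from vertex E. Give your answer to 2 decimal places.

By the law of cosines, cos E = (d² + f² − e²) / (2·d·f) ≈ 0.01544, so ∠E ≈ 1.555 rad.
The bisector from E has length 2·d·f·cos(∠E/2)/(d+f) ≈ 10.872.

10.87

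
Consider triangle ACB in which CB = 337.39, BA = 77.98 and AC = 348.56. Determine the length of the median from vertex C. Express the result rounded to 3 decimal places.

Median from C: ½√(2·AC² + 2·CB² − BA²) ≈ 340.8.

340.797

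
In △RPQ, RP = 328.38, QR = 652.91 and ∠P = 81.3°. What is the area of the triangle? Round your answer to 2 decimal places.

100005.49

Law of sines: sin Q = RP·sin P/QR ≈ 0.49716.
Since QR ≥ RP, only the acute value applies: ∠Q ≈ 29.81°.
Then ∠R = 180° − ∠P − ∠Q ≈ 68.89°.
Law of sines gives PQ = QR·sin R/sin P ≈ 616.17.
Area = ½·QR·RP·sin R ≈ 1.0001e+05.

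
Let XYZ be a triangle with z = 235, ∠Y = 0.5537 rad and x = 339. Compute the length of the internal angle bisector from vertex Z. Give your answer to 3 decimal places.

By the law of cosines, y² = z² + x² − 2·z·x·cos Y = 34622, so y ≈ 186.07.
Law of cosines again: cos Z = (x² + y² − z²)/(2·x·y) ≈ 0.74763, so ∠Z ≈ 0.7263 rad.
The bisector from Z has length 2·x·y·cos(∠Z/2)/(x+y) ≈ 224.6.

t_Z ≈ 224.595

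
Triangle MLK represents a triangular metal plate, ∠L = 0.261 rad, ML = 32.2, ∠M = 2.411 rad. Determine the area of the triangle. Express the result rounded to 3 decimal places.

The third angle is ∠K = π − ∠M − ∠L = 0.470 rad.
Law of sines: LK = ML·sin M/sin K ≈ 47.484.
Law of sines: KM = ML·sin L/sin K ≈ 18.362.
Area = ½·ML·LK·sin L ≈ 197.27.

197.273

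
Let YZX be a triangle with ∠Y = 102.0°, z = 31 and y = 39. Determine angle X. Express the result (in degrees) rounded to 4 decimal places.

Law of sines: sin Z = z·sin Y/y ≈ 0.77750.
Since y ≥ z, only the acute value applies: ∠Z ≈ 51.03°.
Then ∠X = 180° − ∠Y − ∠Z ≈ 26.97°.

26.9676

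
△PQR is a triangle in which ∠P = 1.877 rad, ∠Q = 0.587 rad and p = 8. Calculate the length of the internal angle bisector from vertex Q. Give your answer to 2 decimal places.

The third angle is ∠R = π − ∠P − ∠Q = 0.678 rad.
Law of sines: q = p·sin Q/sin P ≈ 4.6471.
Law of sines: r = p·sin R/sin P ≈ 5.26.
The bisector from Q has length 2·r·p·cos(∠Q/2)/(r+p) ≈ 6.0755.

t_Q ≈ 6.08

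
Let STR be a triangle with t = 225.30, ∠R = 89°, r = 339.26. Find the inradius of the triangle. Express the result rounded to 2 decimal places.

70.58

Law of sines: sin T = t·sin R/r ≈ 0.66399.
Since r ≥ t, only the acute value applies: ∠T ≈ 41.60°.
Then ∠S = 180° − ∠R − ∠T ≈ 49.40°.
Law of sines gives s = r·sin S/sin R ≈ 257.61.
Area = ½·r·t·sin S ≈ 29015.
Semiperimeter p = (257.61+225.3+339.26)/2 = 411.09.
Inradius = area/p = 29015/411.09 ≈ 70.582.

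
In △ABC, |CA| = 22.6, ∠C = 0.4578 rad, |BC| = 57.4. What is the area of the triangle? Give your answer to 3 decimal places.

Area = ½·|BC|·|CA|·sin C ≈ 286.67.

286.674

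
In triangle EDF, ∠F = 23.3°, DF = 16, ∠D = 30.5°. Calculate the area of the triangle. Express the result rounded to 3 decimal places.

31.844

The third angle is ∠E = 180° − ∠D − ∠F = 126.20°.
Law of sines: FE = DF·sin D/sin E ≈ 10.063.
Law of sines: ED = DF·sin F/sin E ≈ 7.8427.
Area = ½·DF·FE·sin F ≈ 31.844.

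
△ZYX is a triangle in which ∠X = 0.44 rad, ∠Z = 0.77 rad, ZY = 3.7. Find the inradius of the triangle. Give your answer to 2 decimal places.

1.17

The third angle is ∠Y = π − ∠X − ∠Z = 1.932 rad.
Law of sines: YX = ZY·sin Z/sin X ≈ 6.0471.
Law of sines: XZ = ZY·sin Y/sin X ≈ 8.1274.
Area = ½·ZY·YX·sin Y ≈ 10.467.
Semiperimeter s = (6.0471+8.1274+3.7)/2 = 8.9373.
Inradius = area/s = 10.467/8.9373 ≈ 1.1712.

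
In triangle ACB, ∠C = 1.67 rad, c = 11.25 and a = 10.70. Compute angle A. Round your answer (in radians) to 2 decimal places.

Law of sines: sin A = a·sin C/c ≈ 0.94643.
Since c ≥ a, only the acute value applies: ∠A ≈ 1.242 rad.
Then ∠B = π − ∠C − ∠A ≈ 0.230 rad.

1.24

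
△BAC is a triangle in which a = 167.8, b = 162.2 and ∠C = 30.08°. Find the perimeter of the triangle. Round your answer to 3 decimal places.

By the law of cosines, c² = b² + a² − 2·b·a·cos C = 7362.2, so c ≈ 85.803.
Semiperimeter s = (162.2+167.8+85.803)/2 = 207.9.
Perimeter = 162.2 + 167.8 + 85.803 = 415.8.

415.803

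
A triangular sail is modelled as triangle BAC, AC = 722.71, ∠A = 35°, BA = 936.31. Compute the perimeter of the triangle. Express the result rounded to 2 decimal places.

By the law of cosines, CB² = BA² + AC² − 2·BA·AC·cos A = 2.9038e+05, so CB ≈ 538.87.
Semiperimeter s = (722.71+538.87+936.31)/2 = 1098.9.
Perimeter = 722.71 + 538.87 + 936.31 = 2197.9.

2197.89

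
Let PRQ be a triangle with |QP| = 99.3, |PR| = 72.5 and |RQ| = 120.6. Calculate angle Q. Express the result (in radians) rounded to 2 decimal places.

0.64

By the law of cosines, cos Q = (|RQ|² + |QP|² − |PR|²) / (2·|RQ|·|QP|) ≈ 0.79949, so ∠Q ≈ 0.644 rad.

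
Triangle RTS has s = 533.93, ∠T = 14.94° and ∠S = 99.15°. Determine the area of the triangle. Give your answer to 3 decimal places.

33979.852

The third angle is ∠R = 180° − ∠T − ∠S = 65.91°.
Law of sines: r = s·sin R/sin S ≈ 493.71.
Law of sines: t = s·sin T/sin S ≈ 139.43.
Area = ½·s·r·sin T ≈ 33980.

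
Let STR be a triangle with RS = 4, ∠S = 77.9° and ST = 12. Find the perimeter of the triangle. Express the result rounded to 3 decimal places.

27.827

By the law of cosines, TR² = RS² + ST² − 2·RS·ST·cos S = 139.88, so TR ≈ 11.827.
Semiperimeter s = (11.827+4+12)/2 = 13.913.
Perimeter = 11.827 + 4 + 12 = 27.827.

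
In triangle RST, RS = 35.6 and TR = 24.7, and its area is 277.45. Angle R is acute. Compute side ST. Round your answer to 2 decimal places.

22.65

From area = ½·TR·RS·sin R, we get sin R = 2·area/(TR·RS) ≈ 0.63106.
Taking the acute solution, ∠R ≈ 39.13°.
Law of cosines then gives ST ≈ 22.654.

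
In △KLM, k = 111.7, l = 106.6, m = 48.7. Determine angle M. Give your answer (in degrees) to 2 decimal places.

∠M ≈ 25.64°

By the law of cosines, cos M = (k² + l² − m²) / (2·k·l) ≈ 0.90150, so ∠M ≈ 25.64°.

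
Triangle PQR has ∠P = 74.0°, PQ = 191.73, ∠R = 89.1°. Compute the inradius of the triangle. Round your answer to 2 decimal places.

r ≈ 23.79

The third angle is ∠Q = 180° − ∠R − ∠P = 16.90°.
Law of sines: QR = PQ·sin P/sin R ≈ 184.33.
Law of sines: RP = PQ·sin Q/sin R ≈ 55.743.
Area = ½·PQ·QR·sin Q ≈ 5136.8.
Semiperimeter s = (184.33+55.743+191.73)/2 = 215.9.
Inradius = area/s = 5136.8/215.9 ≈ 23.793.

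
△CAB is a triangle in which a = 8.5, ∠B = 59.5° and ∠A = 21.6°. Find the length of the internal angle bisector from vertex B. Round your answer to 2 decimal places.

10.75

The third angle is ∠C = 180° − ∠A − ∠B = 98.90°.
Law of sines: c = a·sin C/sin A ≈ 22.812.
Law of sines: b = a·sin B/sin A ≈ 19.895.
The bisector from B has length 2·c·a·cos(∠B/2)/(c+a) ≈ 10.753.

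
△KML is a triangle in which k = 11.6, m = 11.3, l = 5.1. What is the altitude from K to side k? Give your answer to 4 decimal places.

h_K ≈ 4.8991

Semiperimeter s = (11.6 + 11.3 + 5.1)/2 = 14.
Heron's formula: area = √(14·2.4·2.7·8.9) ≈ 28.415.
The altitude from K has length 2·area/k ≈ 4.8991.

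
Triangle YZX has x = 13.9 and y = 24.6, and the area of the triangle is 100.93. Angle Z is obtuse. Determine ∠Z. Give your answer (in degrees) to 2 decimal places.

From area = ½·x·y·sin Z, we get sin Z = 2·area/(x·y) ≈ 0.59034.
Taking the obtuse solution, ∠Z ≈ 143.82°.

∠Z ≈ 143.82°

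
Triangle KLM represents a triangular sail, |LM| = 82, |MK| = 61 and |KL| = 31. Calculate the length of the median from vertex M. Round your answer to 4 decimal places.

m_M ≈ 70.5851

Median from M: ½√(2·|LM|² + 2·|MK|² − |KL|²) ≈ 70.585.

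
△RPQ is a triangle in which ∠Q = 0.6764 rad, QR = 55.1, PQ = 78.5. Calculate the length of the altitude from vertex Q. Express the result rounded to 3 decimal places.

h_Q ≈ 54.678

By the law of cosines, RP² = PQ² + QR² − 2·PQ·QR·cos Q = 2452.2, so RP ≈ 49.519.
Area = ½·PQ·QR·sin Q ≈ 1353.8.
The altitude from Q has length 2·area/RP ≈ 54.678.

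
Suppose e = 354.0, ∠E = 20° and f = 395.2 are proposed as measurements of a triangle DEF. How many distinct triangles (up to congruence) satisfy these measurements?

2

f·sin E = 395.2·sin(20°) ≈ 135.2.
Since f sin E < e < f (135.2 < 354.0 < 395.2), two triangles exist.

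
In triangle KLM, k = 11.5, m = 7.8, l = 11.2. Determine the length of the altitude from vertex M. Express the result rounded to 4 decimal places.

Semiperimeter s = (11.5 + 11.2 + 7.8)/2 = 15.25.
Heron's formula: area = √(15.25·3.75·4.05·7.45) ≈ 41.539.
The altitude from M has length 2·area/m ≈ 10.651.

10.6510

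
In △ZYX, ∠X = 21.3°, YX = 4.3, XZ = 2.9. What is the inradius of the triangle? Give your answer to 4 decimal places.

By the law of cosines, ZY² = YX² + XZ² − 2·YX·XZ·cos X = 3.6636, so ZY ≈ 1.9141.
Area = ½·YX·XZ·sin X ≈ 2.2649.
Semiperimeter s = (4.3+2.9+1.9141)/2 = 4.557.
Inradius = area/s = 2.2649/4.557 ≈ 0.49701.

r ≈ 0.4970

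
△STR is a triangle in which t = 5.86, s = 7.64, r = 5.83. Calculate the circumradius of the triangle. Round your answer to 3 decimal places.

3.861

By the law of cosines, cos S = (t² + r² − s²) / (2·t·r) ≈ 0.14575, so ∠S ≈ 1.4245 rad.
Circumradius = s/(2 sin S) ≈ 3.8612.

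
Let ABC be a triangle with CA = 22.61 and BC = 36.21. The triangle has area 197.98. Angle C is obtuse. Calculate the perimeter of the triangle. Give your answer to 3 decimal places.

perimeter ≈ 115.877

From area = ½·BC·CA·sin C, we get sin C = 2·area/(BC·CA) ≈ 0.48364.
Taking the obtuse solution, ∠C ≈ 151.08°.
Law of cosines then gives AB ≈ 57.057.
Perimeter = 36.21 + 22.61 + 57.057 = 115.88.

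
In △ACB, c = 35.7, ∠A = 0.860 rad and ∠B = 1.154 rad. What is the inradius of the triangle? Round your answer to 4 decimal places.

9.6050

The third angle is ∠C = π − ∠B − ∠A = 1.128 rad.
Law of sines: a = c·sin A/sin C ≈ 29.949.
Law of sines: b = c·sin B/sin C ≈ 36.135.
Area = ½·c·a·sin B ≈ 488.82.
Semiperimeter s = (29.949+35.7+36.135)/2 = 50.892.
Inradius = area/s = 488.82/50.892 ≈ 9.605.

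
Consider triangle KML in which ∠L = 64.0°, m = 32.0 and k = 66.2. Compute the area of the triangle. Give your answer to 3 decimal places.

Area = ½·k·m·sin L ≈ 952.

952.003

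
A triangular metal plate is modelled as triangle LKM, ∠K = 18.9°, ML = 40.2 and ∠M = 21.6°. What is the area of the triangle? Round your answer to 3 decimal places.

596.385

The third angle is ∠L = 180° − ∠K − ∠M = 139.50°.
Law of sines: KM = ML·sin L/sin K ≈ 80.6.
Law of sines: LK = ML·sin M/sin K ≈ 45.686.
Area = ½·ML·KM·sin M ≈ 596.39.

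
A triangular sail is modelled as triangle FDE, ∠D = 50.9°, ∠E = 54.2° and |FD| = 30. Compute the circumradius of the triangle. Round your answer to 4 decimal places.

18.4942

The third angle is ∠F = 180° − ∠D − ∠E = 74.90°.
Law of sines: |DE| = |FD|·sin F/sin E ≈ 35.711.
Law of sines: |EF| = |FD|·sin D/sin E ≈ 28.705.
Circumradius = |FD|/(2 sin E) ≈ 18.494.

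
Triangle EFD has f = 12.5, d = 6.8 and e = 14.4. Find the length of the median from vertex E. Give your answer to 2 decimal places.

m_E ≈ 7.03

Median from E: ½√(2·f² + 2·d² − e²) ≈ 7.0289.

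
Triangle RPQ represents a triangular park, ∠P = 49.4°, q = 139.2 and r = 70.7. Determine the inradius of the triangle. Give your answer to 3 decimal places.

23.539

By the law of cosines, p² = q² + r² − 2·q·r·cos P = 11566, so p ≈ 107.55.
Area = ½·q·r·sin P ≈ 3736.2.
Semiperimeter s = (70.7+107.55+139.2)/2 = 158.72.
Inradius = area/s = 3736.2/158.72 ≈ 23.539.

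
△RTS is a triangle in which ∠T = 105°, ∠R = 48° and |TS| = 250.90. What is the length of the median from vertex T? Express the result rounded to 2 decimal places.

The third angle is ∠S = 180° − ∠R − ∠T = 27.00°.
Law of sines: |SR| = |TS|·sin T/sin R ≈ 326.12.
Law of sines: |RT| = |TS|·sin S/sin R ≈ 153.28.
Median from T: ½√(2·|RT|² + 2·|TS|² − |SR|²) ≈ 128.97.

m_T ≈ 128.97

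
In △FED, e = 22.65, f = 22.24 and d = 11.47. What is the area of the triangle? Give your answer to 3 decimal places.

area ≈ 124.370

Semiperimeter s = (22.24 + 22.65 + 11.47)/2 = 28.18.
Heron's formula: area = √(28.18·5.94·5.53·16.71) ≈ 124.37.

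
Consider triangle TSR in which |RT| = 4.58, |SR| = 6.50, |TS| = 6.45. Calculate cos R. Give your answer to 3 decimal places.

By the law of cosines, cos R = (|SR|² + |RT|² − |TS|²) / (2·|SR|·|RT|) ≈ 0.36318, so ∠R ≈ 68.70°.

0.363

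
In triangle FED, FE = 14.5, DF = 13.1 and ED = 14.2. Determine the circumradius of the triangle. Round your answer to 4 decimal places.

By the law of cosines, cos F = (DF² + FE² − ED²) / (2·DF·FE) ≈ 0.47439, so ∠F ≈ 61.68°.
Circumradius = ED/(2 sin F) ≈ 8.0653.

8.0653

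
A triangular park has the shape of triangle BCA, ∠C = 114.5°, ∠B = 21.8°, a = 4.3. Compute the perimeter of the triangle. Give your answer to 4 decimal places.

The third angle is ∠A = 180° − ∠B − ∠C = 43.70°.
Law of sines: b = a·sin B/sin A ≈ 2.3114.
Law of sines: c = a·sin C/sin A ≈ 5.6635.
Semiperimeter s = (2.3114+5.6635+4.3)/2 = 6.1374.
Perimeter = 2.3114 + 5.6635 + 4.3 = 12.275.

perimeter ≈ 12.2749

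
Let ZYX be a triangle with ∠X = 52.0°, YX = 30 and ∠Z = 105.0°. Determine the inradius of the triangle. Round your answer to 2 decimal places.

4.31

The third angle is ∠Y = 180° − ∠X − ∠Z = 23.00°.
Law of sines: XZ = YX·sin Y/sin Z ≈ 12.135.
Law of sines: ZY = YX·sin X/sin Z ≈ 24.474.
Area = ½·YX·XZ·sin X ≈ 143.44.
Semiperimeter s = (30+12.135+24.474)/2 = 33.305.
Inradius = area/s = 143.44/33.305 ≈ 4.307.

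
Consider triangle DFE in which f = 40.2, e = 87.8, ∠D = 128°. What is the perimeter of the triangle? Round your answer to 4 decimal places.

By the law of cosines, d² = f² + e² − 2·f·e·cos D = 13671, so d ≈ 116.92.
Semiperimeter s = (116.92+40.2+87.8)/2 = 122.46.
Perimeter = 116.92 + 40.2 + 87.8 = 244.92.

244.9227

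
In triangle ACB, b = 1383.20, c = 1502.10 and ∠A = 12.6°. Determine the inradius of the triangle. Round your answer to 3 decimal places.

By the law of cosines, a² = c² + b² − 2·c·b·cos A = 1.1421e+05, so a ≈ 337.95.
Area = ½·c·b·sin A ≈ 2.2662e+05.
Semiperimeter s = (337.95+1502.1+1383.2)/2 = 1611.6.
Inradius = area/s = 2.2662e+05/1611.6 ≈ 140.61.

140.615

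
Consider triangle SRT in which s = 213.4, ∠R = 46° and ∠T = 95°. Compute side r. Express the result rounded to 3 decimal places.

243.925

The third angle is ∠S = 180° − ∠R − ∠T = 39.00°.
Law of sines: r = s·sin R/sin S ≈ 243.93.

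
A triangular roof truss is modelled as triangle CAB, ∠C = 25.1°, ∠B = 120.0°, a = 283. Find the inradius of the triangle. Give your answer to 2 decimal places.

The third angle is ∠A = 180° − ∠B − ∠C = 34.90°.
Law of sines: c = a·sin C/sin A ≈ 209.82.
Law of sines: b = a·sin B/sin A ≈ 428.36.
Area = ½·a·c·sin B ≈ 25712.
Semiperimeter s = (209.82+283+428.36)/2 = 460.59.
Inradius = area/s = 25712/460.59 ≈ 55.824.

55.82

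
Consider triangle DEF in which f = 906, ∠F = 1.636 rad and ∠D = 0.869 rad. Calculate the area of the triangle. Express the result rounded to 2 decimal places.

The third angle is ∠E = π − ∠F − ∠D = 0.637 rad.
Law of sines: d = f·sin D/sin F ≈ 693.37.
Law of sines: e = f·sin E/sin F ≈ 539.73.
Area = ½·f·d·sin E ≈ 1.8672e+05.

186717.78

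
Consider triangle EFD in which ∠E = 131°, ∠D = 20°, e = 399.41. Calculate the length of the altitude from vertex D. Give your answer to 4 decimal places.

h_D ≈ 193.6378

The third angle is ∠F = 180° − ∠D − ∠E = 29.00°.
Law of sines: f = e·sin F/sin E ≈ 256.57.
Law of sines: d = e·sin D/sin E ≈ 181.01.
Area = ½·e·f·sin D ≈ 17525.
The altitude from D has length 2·area/d ≈ 193.64.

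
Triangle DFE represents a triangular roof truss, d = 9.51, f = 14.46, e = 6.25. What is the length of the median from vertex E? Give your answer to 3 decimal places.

11.832

Median from E: ½√(2·d² + 2·f² − e²) ≈ 11.832.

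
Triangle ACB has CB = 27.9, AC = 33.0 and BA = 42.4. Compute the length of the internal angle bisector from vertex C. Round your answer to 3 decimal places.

t_C ≈ 21.781

By the law of cosines, cos C = (AC² + CB² − BA²) / (2·AC·CB) ≈ 0.03782, so ∠C ≈ 87.83°.
The bisector from C has length 2·AC·CB·cos(∠C/2)/(AC+CB) ≈ 21.781.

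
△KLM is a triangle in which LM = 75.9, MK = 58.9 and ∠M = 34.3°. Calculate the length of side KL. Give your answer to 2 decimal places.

42.94

By the law of cosines, KL² = LM² + MK² − 2·LM·MK·cos M = 1843.9, so KL ≈ 42.94.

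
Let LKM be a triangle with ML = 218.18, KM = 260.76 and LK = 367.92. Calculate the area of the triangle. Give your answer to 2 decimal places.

28013.78

Semiperimeter s = (260.76 + 218.18 + 367.92)/2 = 423.43.
Heron's formula: area = √(423.43·162.67·205.25·55.51) ≈ 28014.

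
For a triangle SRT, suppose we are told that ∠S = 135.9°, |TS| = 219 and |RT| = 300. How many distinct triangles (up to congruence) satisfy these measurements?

1

|TS|·sin S = 219·sin(135.9°) ≈ 152.4.
Since ∠S is not acute, a triangle exists only if |RT| > |TS|; here |RT| > |TS|, so there is exactly one triangle.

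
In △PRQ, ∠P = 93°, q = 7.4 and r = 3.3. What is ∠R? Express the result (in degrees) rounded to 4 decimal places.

By the law of cosines, p² = r² + q² − 2·r·q·cos P = 68.206, so p ≈ 8.2587.
Law of cosines again: cos R = (q² + p² − r²)/(2·q·p) ≈ 0.91694, so ∠R ≈ 23.52°.

∠R ≈ 23.5176°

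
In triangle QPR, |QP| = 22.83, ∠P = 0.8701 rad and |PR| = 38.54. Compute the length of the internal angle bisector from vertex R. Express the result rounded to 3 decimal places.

By the law of cosines, |RQ|² = |QP|² + |PR|² − 2·|QP|·|PR|·cos P = 871.95, so |RQ| ≈ 29.529.
Law of cosines again: cos R = (|PR|² + |RQ|² − |QP|²)/(2·|PR|·|RQ|) ≈ 0.80668, so ∠R ≈ 0.6323 rad.
The bisector from R has length 2·|PR|·|RQ|·cos(∠R/2)/(|PR|+|RQ|) ≈ 31.781.

31.781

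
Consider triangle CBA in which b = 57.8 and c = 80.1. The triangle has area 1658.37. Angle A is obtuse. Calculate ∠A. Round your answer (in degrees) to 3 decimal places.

From area = ½·c·b·sin A, we get sin A = 2·area/(c·b) ≈ 0.71639.
Taking the obtuse solution, ∠A ≈ 134.24°.

134.243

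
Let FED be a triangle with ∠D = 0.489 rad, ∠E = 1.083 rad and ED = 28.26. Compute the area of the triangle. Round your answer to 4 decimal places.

165.6978

The third angle is ∠F = π − ∠E − ∠D = 1.570 rad.
Law of sines: DF = ED·sin E/sin F ≈ 24.964.
Law of sines: FE = ED·sin D/sin F ≈ 13.275.
Area = ½·ED·DF·sin D ≈ 165.7.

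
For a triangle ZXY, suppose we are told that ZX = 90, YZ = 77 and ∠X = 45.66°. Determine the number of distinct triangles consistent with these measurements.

ZX·sin X = 90·sin(45.66°) ≈ 64.37.
Since ZX sin X < YZ < ZX (64.37 < 77 < 90), two triangles exist.

2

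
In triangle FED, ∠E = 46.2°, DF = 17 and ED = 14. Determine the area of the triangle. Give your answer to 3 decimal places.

Law of sines: sin F = ED·sin E/DF ≈ 0.59439.
Since DF ≥ ED, only the acute value applies: ∠F ≈ 36.47°.
Then ∠D = 180° − ∠E − ∠F ≈ 97.33°.
Law of sines gives FE = DF·sin D/sin E ≈ 23.361.
Area = ½·DF·ED·sin D ≈ 118.03.

area ≈ 118.027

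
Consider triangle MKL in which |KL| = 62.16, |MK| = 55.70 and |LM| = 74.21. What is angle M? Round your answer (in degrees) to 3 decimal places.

By the law of cosines, cos M = (|LM|² + |MK|² − |KL|²) / (2·|LM|·|MK|) ≈ 0.57406, so ∠M ≈ 54.97°.

∠M ≈ 54.966°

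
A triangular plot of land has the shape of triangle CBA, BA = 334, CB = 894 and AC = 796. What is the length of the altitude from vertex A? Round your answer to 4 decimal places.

h_A ≈ 295.8458

Semiperimeter s = (334 + 796 + 894)/2 = 1012.
Heron's formula: area = √(1012·678·216·118) ≈ 1.3224e+05.
The altitude from A has length 2·area/CB ≈ 295.85.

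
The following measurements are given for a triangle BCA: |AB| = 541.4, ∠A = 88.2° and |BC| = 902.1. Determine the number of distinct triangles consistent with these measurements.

|AB|·sin A = 541.4·sin(88.2°) ≈ 541.1.
Since |BC| ≥ |AB|, exactly one triangle exists.

1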